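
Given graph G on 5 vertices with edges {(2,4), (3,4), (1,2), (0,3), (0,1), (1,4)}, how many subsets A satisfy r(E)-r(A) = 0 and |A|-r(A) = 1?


R(x,y) = sum over A in 2^E of x^(r(E)-r(A)) * y^(|A|-r(A)).
G has 5 vertices, 6 edges. r(E) = 4.
Enumerate all 2^6 = 64 subsets.
Count subsets with r(E)-r(A)=0 and |A|-r(A)=1: 6.

6


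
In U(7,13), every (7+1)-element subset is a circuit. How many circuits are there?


In U(7,13), circuits are the (8)-element subsets.
Any set of 8 elements is dependent, and removing any one element gives
an independent set of size 7, so it is a minimal dependent set.
Number of circuits = (13 choose 8) = 1287.

1287


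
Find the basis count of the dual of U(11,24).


The dual of U(r,n) is U(n-r, n) = U(13,24).
Bases of U(13,24) are all (13)-element subsets.
|B(M*)| = (24 choose 13) = 2496144.

2496144


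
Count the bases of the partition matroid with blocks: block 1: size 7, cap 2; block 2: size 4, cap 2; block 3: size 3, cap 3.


A basis picks exactly ci elements from block i.
Number of bases = product of C(|Si|, ci).
= C(7,2) * C(4,2) * C(3,3)
= 21 * 6 * 1
= 126.

126


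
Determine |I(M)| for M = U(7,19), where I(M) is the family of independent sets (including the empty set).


Independent sets of U(7,19) are all subsets of size <= 7.
Count = C(19,0) + C(19,1) + C(19,2) + C(19,3) + C(19,4) + C(19,5) + C(19,6) + C(19,7)
     = 1 + 19 + 171 + 969 + 3876 + 11628 + 27132 + 50388
     = 94184.

94184


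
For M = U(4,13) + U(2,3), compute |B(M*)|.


(M1+M2)* = M1* + M2*.
M1* = U(9,13), bases: C(13,9) = 715.
M2* = U(1,3), bases: C(3,1) = 3.
|B(M*)| = 715 * 3 = 2145.

2145


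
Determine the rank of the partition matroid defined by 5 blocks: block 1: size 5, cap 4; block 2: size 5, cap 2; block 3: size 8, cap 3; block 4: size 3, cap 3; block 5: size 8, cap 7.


Rank of a partition matroid = sum of min(|Si|, ci) for each block.
= min(5,4) + min(5,2) + min(8,3) + min(3,3) + min(8,7)
= 4 + 2 + 3 + 3 + 7
= 19.

19


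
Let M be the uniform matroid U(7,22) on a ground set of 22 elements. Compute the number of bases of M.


Bases of U(7,22) are all 7-element subsets of the 22-element ground set.
Number of bases = C(22,7).
C(22,7) = 170544.

170544


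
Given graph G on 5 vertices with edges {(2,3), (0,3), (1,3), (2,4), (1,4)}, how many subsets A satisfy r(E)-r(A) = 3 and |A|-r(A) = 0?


R(x,y) = sum over A in 2^E of x^(r(E)-r(A)) * y^(|A|-r(A)).
G has 5 vertices, 5 edges. r(E) = 4.
Enumerate all 2^5 = 32 subsets.
Count subsets with r(E)-r(A)=3 and |A|-r(A)=0: 5.

5


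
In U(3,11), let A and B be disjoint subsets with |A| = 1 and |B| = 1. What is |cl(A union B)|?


|A union B| = 1 + 1 = 2 (disjoint).
In U(3,11), cl(S) = S if |S| < 3, else cl(S) = E.
Since 2 < 3, cl(A union B) = A union B.
|cl(A union B)| = 2.

2


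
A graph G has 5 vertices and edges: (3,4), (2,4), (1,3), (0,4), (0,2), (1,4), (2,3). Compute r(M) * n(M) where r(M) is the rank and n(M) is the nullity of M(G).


r(M) = |V| - c = 5 - 1 = 4.
nullity = |E| - r(M) = 7 - 4 = 3.
Product = 4 * 3 = 12.

12


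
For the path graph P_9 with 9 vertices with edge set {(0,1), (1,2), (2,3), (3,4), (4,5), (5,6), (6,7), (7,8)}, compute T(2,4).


A path on 9 vertices is a tree with 8 edges.
T(x,y) = x^(8) for any tree.
T(2,4) = 2^8 = 256.

256


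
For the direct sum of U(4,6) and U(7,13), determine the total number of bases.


Bases of a direct sum M1 + M2: |B| = |B(M1)| * |B(M2)|.
|B(U(4,6))| = C(6,4) = 15.
|B(U(7,13))| = C(13,7) = 1716.
Total bases = 15 * 1716 = 25740.

25740


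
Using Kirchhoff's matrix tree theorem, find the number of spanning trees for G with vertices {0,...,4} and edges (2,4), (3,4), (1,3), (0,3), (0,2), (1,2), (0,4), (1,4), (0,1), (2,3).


By Kirchhoff's matrix tree theorem, the number of spanning trees equals
the determinant of any cofactor of the Laplacian matrix L.
G has 5 vertices and 10 edges.
Computing the (4 x 4) cofactor determinant gives 125.

125


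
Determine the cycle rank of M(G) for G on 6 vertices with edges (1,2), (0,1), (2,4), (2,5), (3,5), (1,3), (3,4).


Cycle rank (nullity) = |E| - r(M) = |E| - (|V| - c).
|E| = 7, |V| = 6, c = 1.
Nullity = 7 - (6 - 1) = 7 - 5 = 2.

2


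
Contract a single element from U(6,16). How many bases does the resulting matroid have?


Contracting e from U(6,16) gives U(5,15).
Bases of U(5,15) = C(15,5) = 3003.

3003


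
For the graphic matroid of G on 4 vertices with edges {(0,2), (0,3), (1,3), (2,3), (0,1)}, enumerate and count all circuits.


A circuit in a graphic matroid = edge set of a simple cycle.
G has 4 vertices and 5 edges.
Enumerating all minimal edge subsets forming cycles...
Total circuits found: 3.

3


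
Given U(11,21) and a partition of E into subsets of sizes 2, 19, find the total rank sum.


r(Ai) = min(|Ai|, 11) for each part.
Sum = min(2,11) + min(19,11)
    = 2 + 11
    = 13.

13


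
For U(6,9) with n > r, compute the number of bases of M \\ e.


Deleting e from U(6,9) gives U(6,8) since n > r.
Bases of U(6,8) = C(8,6) = 28.

28


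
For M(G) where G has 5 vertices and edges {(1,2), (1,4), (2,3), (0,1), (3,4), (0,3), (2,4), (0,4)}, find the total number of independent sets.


An independent set in a graphic matroid is an acyclic edge subset.
G has 5 vertices and 8 edges.
Enumerate all 2^8 = 256 subsets, checking for acyclicity.
Total independent sets = 134.

134


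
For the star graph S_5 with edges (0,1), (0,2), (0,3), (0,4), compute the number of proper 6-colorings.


P(tree, k) = k * (k-1)^(4) for any tree on 5 vertices.
P(6) = 6 * 5^4 = 6 * 625 = 3750.

3750


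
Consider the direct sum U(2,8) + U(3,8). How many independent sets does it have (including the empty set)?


For a direct sum, |I(M1+M2)| = |I(M1)| * |I(M2)|.
|I(U(2,8))| = sum C(8,k) for k=0..2 = 37.
|I(U(3,8))| = sum C(8,k) for k=0..3 = 93.
Total = 37 * 93 = 3441.

3441


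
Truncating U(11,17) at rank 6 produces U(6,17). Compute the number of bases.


Truncating U(11,17) to rank 6 gives U(6,17).
Bases of U(6,17) are all 6-element subsets of 17 elements.
Number of bases = C(17,6) = 17! / (6! * 11!) = 12376.

12376


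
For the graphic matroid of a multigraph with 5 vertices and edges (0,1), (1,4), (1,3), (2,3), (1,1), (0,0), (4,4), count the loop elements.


In a graphic matroid, a loop is a self-loop edge (u,u) with rank 0.
Examining all 7 edges for self-loops...
Self-loops found: (1,1), (0,0), (4,4)
Number of loops = 3.

3


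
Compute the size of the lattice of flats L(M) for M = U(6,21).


Flats of U(6,21): every subset of size < 6 is a flat, plus E itself.
Count = (21 choose 0) + (21 choose 1) + (21 choose 2) + (21 choose 3) + (21 choose 4) + (21 choose 5) + 1
     = 1 + 21 + 210 + 1330 + 5985 + 20349 + 1
     = 27897.

27897


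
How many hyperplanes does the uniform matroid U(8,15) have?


Hyperplanes of U(8,15) are flats of rank 7.
In a uniform matroid, these are exactly the (7)-element subsets.
Count = (15 choose 7) = 6435.

6435


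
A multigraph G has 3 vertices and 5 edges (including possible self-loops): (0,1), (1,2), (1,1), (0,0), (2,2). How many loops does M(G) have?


In a graphic matroid, a loop is a self-loop edge (u,u) with rank 0.
Examining all 5 edges for self-loops...
Self-loops found: (1,1), (0,0), (2,2)
Number of loops = 3.

3


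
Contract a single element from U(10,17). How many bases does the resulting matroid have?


Contracting e from U(10,17) gives U(9,16).
Bases of U(9,16) = (16 choose 9) = 11440.

11440


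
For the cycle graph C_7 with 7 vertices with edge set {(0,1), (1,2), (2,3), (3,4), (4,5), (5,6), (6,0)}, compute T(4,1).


T(C_7; x,y) = x + x^2 + ... + x^(6) + y.
T(4,1) = 4^1 + 4^2 + 4^3 + 4^4 + 4^5 + 4^6 + 1
= 4 + 16 + 64 + 256 + 1024 + 4096 + 1
= 5461.

5461


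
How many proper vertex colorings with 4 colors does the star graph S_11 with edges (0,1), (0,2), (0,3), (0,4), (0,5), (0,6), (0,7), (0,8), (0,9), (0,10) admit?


P(tree, k) = k * (k-1)^(10) for any tree on 11 vertices.
P(4) = 4 * 3^10 = 4 * 59049 = 236196.

236196


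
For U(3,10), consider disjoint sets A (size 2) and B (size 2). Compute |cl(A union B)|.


|A union B| = 2 + 2 = 4 (disjoint).
In U(3,10), cl(S) = S if |S| < 3, else cl(S) = E.
Since 4 >= 3, cl(A union B) = E.
|cl(A union B)| = 10.

10


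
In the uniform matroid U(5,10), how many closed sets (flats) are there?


Flats of U(5,10): every subset of size < 5 is a flat, plus E itself.
Count = C(10,0) + C(10,1) + C(10,2) + C(10,3) + C(10,4) + 1
     = 1 + 10 + 45 + 120 + 210 + 1
     = 387.

387


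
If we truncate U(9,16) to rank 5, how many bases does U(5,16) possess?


Truncating U(9,16) to rank 5 gives U(5,16).
Bases of U(5,16) are all 5-element subsets of 16 elements.
Number of bases = C(16,5) = 16! / (5! * 11!) = 4368.

4368


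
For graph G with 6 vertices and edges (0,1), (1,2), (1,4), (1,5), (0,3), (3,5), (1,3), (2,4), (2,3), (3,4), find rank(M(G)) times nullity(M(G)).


r(M) = |V| - c = 6 - 1 = 5.
nullity = |E| - r(M) = 10 - 5 = 5.
Product = 5 * 5 = 25.

25


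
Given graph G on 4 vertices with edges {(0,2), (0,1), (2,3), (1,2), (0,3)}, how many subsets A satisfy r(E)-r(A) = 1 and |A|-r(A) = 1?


R(x,y) = sum over A in 2^E of x^(r(E)-r(A)) * y^(|A|-r(A)).
G has 4 vertices, 5 edges. r(E) = 3.
Enumerate all 2^5 = 32 subsets.
Count subsets with r(E)-r(A)=1 and |A|-r(A)=1: 2.

2


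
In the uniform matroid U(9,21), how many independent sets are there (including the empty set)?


Independent sets of U(9,21) are all subsets of size <= 9.
Count = C(21,0) + C(21,1) + C(21,2) + C(21,3) + C(21,4) + C(21,5) + C(21,6) + C(21,7) + C(21,8) + C(21,9)
     = 1 + 21 + 210 + 1330 + 5985 + 20349 + 54264 + 116280 + 203490 + 293930
     = 695860.

695860


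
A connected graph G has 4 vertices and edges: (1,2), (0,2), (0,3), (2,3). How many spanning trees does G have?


By Kirchhoff's matrix tree theorem, the number of spanning trees equals
the determinant of any cofactor of the Laplacian matrix L.
G has 4 vertices and 4 edges.
Computing the (3 x 3) cofactor determinant gives 3.

3


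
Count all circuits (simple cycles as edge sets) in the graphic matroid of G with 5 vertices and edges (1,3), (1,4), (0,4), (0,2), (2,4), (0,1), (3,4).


A circuit in a graphic matroid = edge set of a simple cycle.
G has 5 vertices and 7 edges.
Enumerating all minimal edge subsets forming cycles...
Total circuits found: 6.

6


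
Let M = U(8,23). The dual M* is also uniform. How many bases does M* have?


The dual of U(r,n) is U(n-r, n) = U(15,23).
Bases of U(15,23) are all (15)-element subsets.
|B(M*)| = (23 choose 15) = 490314.

490314


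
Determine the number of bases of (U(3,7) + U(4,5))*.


(M1+M2)* = M1* + M2*.
M1* = U(4,7), bases: C(7,4) = 35.
M2* = U(1,5), bases: C(5,1) = 5.
|B(M*)| = 35 * 5 = 175.

175


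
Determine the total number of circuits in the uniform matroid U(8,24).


In U(8,24), circuits are the (9)-element subsets.
Any set of 9 elements is dependent, and removing any one element gives
an independent set of size 8, so it is a minimal dependent set.
Number of circuits = C(24,9) = 1307504.

1307504


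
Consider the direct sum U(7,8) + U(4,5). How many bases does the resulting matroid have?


Bases of a direct sum M1 + M2: |B| = |B(M1)| * |B(M2)|.
|B(U(7,8))| = C(8,7) = 8.
|B(U(4,5))| = C(5,4) = 5.
Total bases = 8 * 5 = 40.

40


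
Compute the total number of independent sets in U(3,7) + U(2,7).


For a direct sum, |I(M1+M2)| = |I(M1)| * |I(M2)|.
|I(U(3,7))| = sum C(7,k) for k=0..3 = 64.
|I(U(2,7))| = sum C(7,k) for k=0..2 = 29.
Total = 64 * 29 = 1856.

1856


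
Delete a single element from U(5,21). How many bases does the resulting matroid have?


Deleting e from U(5,21) gives U(5,20) since n > r.
Bases of U(5,20) = C(20,5) = 15504.

15504


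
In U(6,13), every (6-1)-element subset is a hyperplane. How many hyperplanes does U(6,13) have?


Hyperplanes of U(6,13) are flats of rank 5.
In a uniform matroid, these are exactly the (5)-element subsets.
Count = (13 choose 5) = 1287.

1287


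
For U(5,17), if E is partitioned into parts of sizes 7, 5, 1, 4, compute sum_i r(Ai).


r(Ai) = min(|Ai|, 5) for each part.
Sum = min(7,5) + min(5,5) + min(1,5) + min(4,5)
    = 5 + 5 + 1 + 4
    = 15.

15


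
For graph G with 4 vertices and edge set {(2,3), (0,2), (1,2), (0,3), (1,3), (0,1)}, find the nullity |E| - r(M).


Cycle rank (nullity) = |E| - r(M) = |E| - (|V| - c).
|E| = 6, |V| = 4, c = 1.
Nullity = 6 - (4 - 1) = 6 - 3 = 3.

3


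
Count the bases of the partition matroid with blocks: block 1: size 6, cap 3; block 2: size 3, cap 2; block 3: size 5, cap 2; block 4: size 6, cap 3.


A basis picks exactly ci elements from block i.
Number of bases = product of C(|Si|, ci).
= C(6,3) * C(3,2) * C(5,2) * C(6,3)
= 20 * 3 * 10 * 20
= 12000.

12000


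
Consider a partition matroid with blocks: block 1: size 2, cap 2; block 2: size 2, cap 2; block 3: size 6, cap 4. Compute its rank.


Rank of a partition matroid = sum of min(|Si|, ci) for each block.
= min(2,2) + min(2,2) + min(6,4)
= 2 + 2 + 4
= 8.

8


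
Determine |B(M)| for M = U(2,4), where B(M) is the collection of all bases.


Bases of U(2,4) are all 2-element subsets of the 4-element ground set.
Number of bases = C(4,2).
C(4,2) = (4 * 3) / (1 * 2) = 6.

6


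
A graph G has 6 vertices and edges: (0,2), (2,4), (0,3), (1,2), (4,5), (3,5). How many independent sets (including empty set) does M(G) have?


An independent set in a graphic matroid is an acyclic edge subset.
G has 6 vertices and 6 edges.
Enumerate all 2^6 = 64 subsets, checking for acyclicity.
Total independent sets = 62.

62


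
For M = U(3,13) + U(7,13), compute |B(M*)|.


(M1+M2)* = M1* + M2*.
M1* = U(10,13), bases: C(13,10) = 286.
M2* = U(6,13), bases: C(13,6) = 1716.
|B(M*)| = 286 * 1716 = 490776.

490776


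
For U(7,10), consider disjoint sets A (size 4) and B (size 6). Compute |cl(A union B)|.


|A union B| = 4 + 6 = 10 (disjoint).
In U(7,10), cl(S) = S if |S| < 7, else cl(S) = E.
Since 10 >= 7, cl(A union B) = E.
|cl(A union B)| = 10.

10


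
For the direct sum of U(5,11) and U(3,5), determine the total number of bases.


Bases of a direct sum M1 + M2: |B| = |B(M1)| * |B(M2)|.
|B(U(5,11))| = C(11,5) = 462.
|B(U(3,5))| = C(5,3) = 10.
Total bases = 462 * 10 = 4620.

4620


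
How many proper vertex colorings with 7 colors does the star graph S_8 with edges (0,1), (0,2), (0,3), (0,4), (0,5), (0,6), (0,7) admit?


P(tree, k) = k * (k-1)^(7) for any tree on 8 vertices.
P(7) = 7 * 6^7 = 7 * 279936 = 1959552.

1959552


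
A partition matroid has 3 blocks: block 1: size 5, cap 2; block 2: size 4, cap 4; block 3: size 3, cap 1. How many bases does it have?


A basis picks exactly ci elements from block i.
Number of bases = product of C(|Si|, ci).
= C(5,2) * C(4,4) * C(3,1)
= 10 * 1 * 3
= 30.

30


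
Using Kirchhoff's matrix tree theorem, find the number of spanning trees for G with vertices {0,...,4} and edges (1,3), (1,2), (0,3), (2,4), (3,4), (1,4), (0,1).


By Kirchhoff's matrix tree theorem, the number of spanning trees equals
the determinant of any cofactor of the Laplacian matrix L.
G has 5 vertices and 7 edges.
Computing the (4 x 4) cofactor determinant gives 21.

21


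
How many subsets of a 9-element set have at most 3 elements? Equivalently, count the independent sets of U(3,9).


Independent sets of U(3,9) are all subsets of size <= 3.
Count = C(9,0) + C(9,1) + C(9,2) + C(9,3)
     = 1 + 9 + 36 + 84
     = 130.

130


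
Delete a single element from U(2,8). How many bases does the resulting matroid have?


Deleting e from U(2,8) gives U(2,7) since n > r.
Bases of U(2,7) = C(7,2) = 7! / (2! * 5!) = 21.

21


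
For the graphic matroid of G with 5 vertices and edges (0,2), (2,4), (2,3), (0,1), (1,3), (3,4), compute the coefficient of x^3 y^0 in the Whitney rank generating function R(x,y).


R(x,y) = sum over A in 2^E of x^(r(E)-r(A)) * y^(|A|-r(A)).
G has 5 vertices, 6 edges. r(E) = 4.
Enumerate all 2^6 = 64 subsets.
Count subsets with r(E)-r(A)=3 and |A|-r(A)=0: 6.

6


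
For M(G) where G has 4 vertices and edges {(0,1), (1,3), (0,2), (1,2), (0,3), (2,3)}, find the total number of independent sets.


An independent set in a graphic matroid is an acyclic edge subset.
G has 4 vertices and 6 edges.
Enumerate all 2^6 = 64 subsets, checking for acyclicity.
Total independent sets = 38.

38


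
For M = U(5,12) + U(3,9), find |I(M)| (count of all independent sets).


For a direct sum, |I(M1+M2)| = |I(M1)| * |I(M2)|.
|I(U(5,12))| = sum C(12,k) for k=0..5 = 1586.
|I(U(3,9))| = sum C(9,k) for k=0..3 = 130.
Total = 1586 * 130 = 206180.

206180


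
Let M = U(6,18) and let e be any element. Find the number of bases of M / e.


Contracting e from U(6,18) gives U(5,17).
Bases of U(5,17) = C(17,5) = 17! / (5! * 12!) = 6188.

6188


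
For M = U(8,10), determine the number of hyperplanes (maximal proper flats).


Hyperplanes of U(8,10) are flats of rank 7.
In a uniform matroid, these are exactly the (7)-element subsets.
Count = C(10,7) = 120.

120


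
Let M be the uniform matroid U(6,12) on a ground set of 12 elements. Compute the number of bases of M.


Bases of U(6,12) are all 6-element subsets of the 12-element ground set.
Number of bases = C(12,6).
(12 choose 6) = 924.

924


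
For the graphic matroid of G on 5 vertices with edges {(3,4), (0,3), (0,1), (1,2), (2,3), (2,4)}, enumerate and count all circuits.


A circuit in a graphic matroid = edge set of a simple cycle.
G has 5 vertices and 6 edges.
Enumerating all minimal edge subsets forming cycles...
Total circuits found: 3.

3


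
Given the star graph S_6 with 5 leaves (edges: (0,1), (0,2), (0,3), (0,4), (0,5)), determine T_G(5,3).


A star on 6 vertices is a tree with 5 edges.
T(x,y) = x^(5) for any tree.
T(5,3) = 5^5 = 3125.

3125


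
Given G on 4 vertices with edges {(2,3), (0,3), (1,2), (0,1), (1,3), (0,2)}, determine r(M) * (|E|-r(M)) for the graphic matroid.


r(M) = |V| - c = 4 - 1 = 3.
nullity = |E| - r(M) = 6 - 3 = 3.
Product = 3 * 3 = 9.

9


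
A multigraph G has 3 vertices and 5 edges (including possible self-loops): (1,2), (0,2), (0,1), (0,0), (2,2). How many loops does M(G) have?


In a graphic matroid, a loop is a self-loop edge (u,u) with rank 0.
Examining all 5 edges for self-loops...
Self-loops found: (0,0), (2,2)
Number of loops = 2.

2


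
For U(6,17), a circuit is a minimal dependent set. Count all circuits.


In U(6,17), circuits are the (7)-element subsets.
Any set of 7 elements is dependent, and removing any one element gives
an independent set of size 6, so it is a minimal dependent set.
Number of circuits = C(17,7) = 17! / (7! * 10!) = 19448.

19448


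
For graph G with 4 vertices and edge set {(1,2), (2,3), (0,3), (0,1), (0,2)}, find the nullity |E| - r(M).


Cycle rank (nullity) = |E| - r(M) = |E| - (|V| - c).
|E| = 5, |V| = 4, c = 1.
Nullity = 5 - (4 - 1) = 5 - 3 = 2.

2


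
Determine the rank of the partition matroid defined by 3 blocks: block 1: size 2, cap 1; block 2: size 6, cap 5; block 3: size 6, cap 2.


Rank of a partition matroid = sum of min(|Si|, ci) for each block.
= min(2,1) + min(6,5) + min(6,2)
= 1 + 5 + 2
= 8.

8


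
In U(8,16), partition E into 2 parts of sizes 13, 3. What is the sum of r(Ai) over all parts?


r(Ai) = min(|Ai|, 8) for each part.
Sum = min(13,8) + min(3,8)
    = 8 + 3
    = 11.

11


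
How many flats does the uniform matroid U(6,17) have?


Flats of U(6,17): every subset of size < 6 is a flat, plus E itself.
Count = (17 choose 0) + (17 choose 1) + (17 choose 2) + (17 choose 3) + (17 choose 4) + (17 choose 5) + 1
     = 1 + 17 + 136 + 680 + 2380 + 6188 + 1
     = 9403.

9403


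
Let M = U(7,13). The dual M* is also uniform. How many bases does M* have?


The dual of U(r,n) is U(n-r, n) = U(6,13).
Bases of U(6,13) are all (6)-element subsets.
|B(M*)| = C(13,6) = 1716.

1716


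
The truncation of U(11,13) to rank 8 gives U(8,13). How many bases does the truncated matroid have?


Truncating U(11,13) to rank 8 gives U(8,13).
Bases of U(8,13) are all 8-element subsets of 13 elements.
Number of bases = C(13,8) = 1287.

1287


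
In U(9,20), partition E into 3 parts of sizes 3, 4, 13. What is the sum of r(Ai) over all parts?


r(Ai) = min(|Ai|, 9) for each part.
Sum = min(3,9) + min(4,9) + min(13,9)
    = 3 + 4 + 9
    = 16.

16


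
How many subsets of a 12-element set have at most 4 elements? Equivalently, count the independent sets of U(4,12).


Independent sets of U(4,12) are all subsets of size <= 4.
Count = (12 choose 0) + (12 choose 1) + (12 choose 2) + (12 choose 3) + (12 choose 4)
     = 1 + 12 + 66 + 220 + 495
     = 794.

794


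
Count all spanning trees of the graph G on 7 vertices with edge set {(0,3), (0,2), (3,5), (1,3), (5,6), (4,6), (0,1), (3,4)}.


By Kirchhoff's matrix tree theorem, the number of spanning trees equals
the determinant of any cofactor of the Laplacian matrix L.
G has 7 vertices and 8 edges.
Computing the (6 x 6) cofactor determinant gives 12.

12


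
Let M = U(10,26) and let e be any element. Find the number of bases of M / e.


Contracting e from U(10,26) gives U(9,25).
Bases of U(9,25) = C(25,9) = 25! / (9! * 16!) = 2042975.

2042975


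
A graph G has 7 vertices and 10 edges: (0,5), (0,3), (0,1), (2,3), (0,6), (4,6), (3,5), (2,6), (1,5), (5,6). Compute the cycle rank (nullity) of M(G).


Cycle rank (nullity) = |E| - r(M) = |E| - (|V| - c).
|E| = 10, |V| = 7, c = 1.
Nullity = 10 - (7 - 1) = 10 - 6 = 4.

4


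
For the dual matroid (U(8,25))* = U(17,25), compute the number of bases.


The dual of U(r,n) is U(n-r, n) = U(17,25).
Bases of U(17,25) are all (17)-element subsets.
|B(M*)| = C(25,17) = 1081575.

1081575


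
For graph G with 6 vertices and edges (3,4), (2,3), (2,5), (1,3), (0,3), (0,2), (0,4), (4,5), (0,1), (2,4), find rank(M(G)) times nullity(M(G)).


r(M) = |V| - c = 6 - 1 = 5.
nullity = |E| - r(M) = 10 - 5 = 5.
Product = 5 * 5 = 25.

25


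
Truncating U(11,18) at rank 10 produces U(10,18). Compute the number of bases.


Truncating U(11,18) to rank 10 gives U(10,18).
Bases of U(10,18) are all 10-element subsets of 18 elements.
Number of bases = C(18,10) = 18! / (10! * 8!) = 43758.

43758


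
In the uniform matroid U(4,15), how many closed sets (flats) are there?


Flats of U(4,15): every subset of size < 4 is a flat, plus E itself.
Count = (15 choose 0) + (15 choose 1) + (15 choose 2) + (15 choose 3) + 1
     = 1 + 15 + 105 + 455 + 1
     = 577.

577


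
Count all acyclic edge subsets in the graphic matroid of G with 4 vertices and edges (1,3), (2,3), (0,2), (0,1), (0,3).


An independent set in a graphic matroid is an acyclic edge subset.
G has 4 vertices and 5 edges.
Enumerate all 2^5 = 32 subsets, checking for acyclicity.
Total independent sets = 24.

24


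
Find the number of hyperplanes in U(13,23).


Hyperplanes of U(13,23) are flats of rank 12.
In a uniform matroid, these are exactly the (12)-element subsets.
Count = (23 choose 12) = 1352078.

1352078


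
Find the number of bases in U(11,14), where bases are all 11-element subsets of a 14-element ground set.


Bases of U(11,14) are all 11-element subsets of the 14-element ground set.
Number of bases = C(14,11).
(14 choose 11) = 364.

364


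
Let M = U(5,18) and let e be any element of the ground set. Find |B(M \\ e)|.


Deleting e from U(5,18) gives U(5,17) since n > r.
Bases of U(5,17) = C(17,5) = 6188.

6188


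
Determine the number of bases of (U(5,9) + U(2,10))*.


(M1+M2)* = M1* + M2*.
M1* = U(4,9), bases: C(9,4) = 126.
M2* = U(8,10), bases: C(10,8) = 45.
|B(M*)| = 126 * 45 = 5670.

5670


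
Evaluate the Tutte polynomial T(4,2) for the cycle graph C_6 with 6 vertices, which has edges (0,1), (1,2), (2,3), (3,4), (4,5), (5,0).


T(C_6; x,y) = x + x^2 + ... + x^(5) + y.
T(4,2) = 4^1 + 4^2 + 4^3 + 4^4 + 4^5 + 2
= 4 + 16 + 64 + 256 + 1024 + 2
= 1366.

1366


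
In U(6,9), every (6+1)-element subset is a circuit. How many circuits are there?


In U(6,9), circuits are the (7)-element subsets.
Any set of 7 elements is dependent, and removing any one element gives
an independent set of size 6, so it is a minimal dependent set.
Number of circuits = C(9,7) = 9! / (7! * 2!) = 36.

36


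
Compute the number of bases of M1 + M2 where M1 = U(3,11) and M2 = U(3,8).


Bases of a direct sum M1 + M2: |B| = |B(M1)| * |B(M2)|.
|B(U(3,11))| = C(11,3) = 165.
|B(U(3,8))| = C(8,3) = 56.
Total bases = 165 * 56 = 9240.

9240


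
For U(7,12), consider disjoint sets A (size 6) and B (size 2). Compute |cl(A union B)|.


|A union B| = 6 + 2 = 8 (disjoint).
In U(7,12), cl(S) = S if |S| < 7, else cl(S) = E.
Since 8 >= 7, cl(A union B) = E.
|cl(A union B)| = 12.

12


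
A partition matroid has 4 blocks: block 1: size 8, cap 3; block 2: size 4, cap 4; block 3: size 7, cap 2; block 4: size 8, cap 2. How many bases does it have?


A basis picks exactly ci elements from block i.
Number of bases = product of C(|Si|, ci).
= C(8,3) * C(4,4) * C(7,2) * C(8,2)
= 56 * 1 * 21 * 28
= 32928.

32928


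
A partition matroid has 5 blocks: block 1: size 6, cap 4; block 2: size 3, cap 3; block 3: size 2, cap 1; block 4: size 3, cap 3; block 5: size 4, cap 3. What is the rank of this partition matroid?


Rank of a partition matroid = sum of min(|Si|, ci) for each block.
= min(6,4) + min(3,3) + min(2,1) + min(3,3) + min(4,3)
= 4 + 3 + 1 + 3 + 3
= 14.

14


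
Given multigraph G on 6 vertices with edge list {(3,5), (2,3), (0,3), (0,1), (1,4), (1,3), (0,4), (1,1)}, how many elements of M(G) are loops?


In a graphic matroid, a loop is a self-loop edge (u,u) with rank 0.
Examining all 8 edges for self-loops...
Self-loops found: (1,1)
Number of loops = 1.

1


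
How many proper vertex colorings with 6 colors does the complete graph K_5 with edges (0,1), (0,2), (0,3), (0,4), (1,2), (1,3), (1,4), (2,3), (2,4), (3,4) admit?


P(K_5, k) = k(k-1)(k-2)...(k-4).
P(6) = (6) * (5) * (4) * (3) * (2) = 720.

720


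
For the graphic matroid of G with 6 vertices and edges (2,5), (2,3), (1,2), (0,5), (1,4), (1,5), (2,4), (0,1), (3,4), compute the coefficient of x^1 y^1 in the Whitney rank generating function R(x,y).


R(x,y) = sum over A in 2^E of x^(r(E)-r(A)) * y^(|A|-r(A)).
G has 6 vertices, 9 edges. r(E) = 5.
Enumerate all 2^9 = 512 subsets.
Count subsets with r(E)-r(A)=1 and |A|-r(A)=1: 68.

68


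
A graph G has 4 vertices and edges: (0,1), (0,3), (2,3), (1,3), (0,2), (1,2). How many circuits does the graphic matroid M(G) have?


A circuit in a graphic matroid = edge set of a simple cycle.
G has 4 vertices and 6 edges.
Enumerating all minimal edge subsets forming cycles...
Total circuits found: 7.

7


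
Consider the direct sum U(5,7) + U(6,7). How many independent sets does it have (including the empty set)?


For a direct sum, |I(M1+M2)| = |I(M1)| * |I(M2)|.
|I(U(5,7))| = sum C(7,k) for k=0..5 = 120.
|I(U(6,7))| = sum C(7,k) for k=0..6 = 127.
Total = 120 * 127 = 15240.

15240


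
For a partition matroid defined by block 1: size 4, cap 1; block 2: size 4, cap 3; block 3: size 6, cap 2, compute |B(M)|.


A basis picks exactly ci elements from block i.
Number of bases = product of C(|Si|, ci).
= C(4,1) * C(4,3) * C(6,2)
= 4 * 4 * 15
= 240.

240


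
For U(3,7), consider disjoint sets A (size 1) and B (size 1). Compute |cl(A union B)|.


|A union B| = 1 + 1 = 2 (disjoint).
In U(3,7), cl(S) = S if |S| < 3, else cl(S) = E.
Since 2 < 3, cl(A union B) = A union B.
|cl(A union B)| = 2.

2


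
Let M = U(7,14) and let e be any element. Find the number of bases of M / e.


Contracting e from U(7,14) gives U(6,13).
Bases of U(6,13) = C(13,6) = 13! / (6! * 7!) = 1716.

1716


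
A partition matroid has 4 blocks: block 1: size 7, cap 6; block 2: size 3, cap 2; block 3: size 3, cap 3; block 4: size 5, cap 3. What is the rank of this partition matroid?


Rank of a partition matroid = sum of min(|Si|, ci) for each block.
= min(7,6) + min(3,2) + min(3,3) + min(5,3)
= 6 + 2 + 3 + 3
= 14.

14


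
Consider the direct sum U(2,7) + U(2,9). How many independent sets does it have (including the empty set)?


For a direct sum, |I(M1+M2)| = |I(M1)| * |I(M2)|.
|I(U(2,7))| = sum C(7,k) for k=0..2 = 29.
|I(U(2,9))| = sum C(9,k) for k=0..2 = 46.
Total = 29 * 46 = 1334.

1334


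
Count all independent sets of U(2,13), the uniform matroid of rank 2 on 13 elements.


Independent sets of U(2,13) are all subsets of size <= 2.
Count = (13 choose 0) + (13 choose 1) + (13 choose 2)
     = 1 + 13 + 78
     = 92.

92


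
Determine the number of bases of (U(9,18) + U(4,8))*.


(M1+M2)* = M1* + M2*.
M1* = U(9,18), bases: C(18,9) = 48620.
M2* = U(4,8), bases: C(8,4) = 70.
|B(M*)| = 48620 * 70 = 3403400.

3403400


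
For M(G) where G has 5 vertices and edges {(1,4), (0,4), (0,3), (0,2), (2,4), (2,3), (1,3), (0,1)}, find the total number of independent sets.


An independent set in a graphic matroid is an acyclic edge subset.
G has 5 vertices and 8 edges.
Enumerate all 2^8 = 256 subsets, checking for acyclicity.
Total independent sets = 134.

134


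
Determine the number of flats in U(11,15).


Flats of U(11,15): every subset of size < 11 is a flat, plus E itself.
Count = (15 choose 0) + (15 choose 1) + (15 choose 2) + (15 choose 3) + (15 choose 4) + (15 choose 5) + (15 choose 6) + (15 choose 7) + (15 choose 8) + (15 choose 9) + (15 choose 10) + 1
     = 1 + 15 + 105 + 455 + 1365 + 3003 + 5005 + 6435 + 6435 + 5005 + 3003 + 1
     = 30828.

30828


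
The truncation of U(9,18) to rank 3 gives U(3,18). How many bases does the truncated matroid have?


Truncating U(9,18) to rank 3 gives U(3,18).
Bases of U(3,18) are all 3-element subsets of 18 elements.
Number of bases = (18 choose 3) = 816.

816


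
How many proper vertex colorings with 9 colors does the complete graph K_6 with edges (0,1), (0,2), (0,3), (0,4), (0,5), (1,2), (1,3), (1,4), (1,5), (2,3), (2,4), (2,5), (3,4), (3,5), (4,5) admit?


P(K_6, k) = k(k-1)(k-2)...(k-5).
P(9) = (9) * (8) * (7) * (6) * (5) * (4) = 60480.

60480


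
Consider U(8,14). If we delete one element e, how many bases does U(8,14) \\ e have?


Deleting e from U(8,14) gives U(8,13) since n > r.
Bases of U(8,13) = (13 choose 8) = 1287.

1287


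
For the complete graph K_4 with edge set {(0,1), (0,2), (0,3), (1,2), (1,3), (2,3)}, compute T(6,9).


T(K_4; x,y) = x^3 + 3x^2 + 4xy + 2x + y^3 + 3y^2 + 2y.
Substituting x=6, y=9:
= 216 + 108 + 216 + 12 + 729 + 243 + 18
= 1542.

1542


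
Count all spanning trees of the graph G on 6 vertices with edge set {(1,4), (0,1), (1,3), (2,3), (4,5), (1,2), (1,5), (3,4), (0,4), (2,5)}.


By Kirchhoff's matrix tree theorem, the number of spanning trees equals
the determinant of any cofactor of the Laplacian matrix L.
G has 6 vertices and 10 edges.
Computing the (5 x 5) cofactor determinant gives 111.

111


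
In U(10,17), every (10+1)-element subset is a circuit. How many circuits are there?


In U(10,17), circuits are the (11)-element subsets.
Any set of 11 elements is dependent, and removing any one element gives
an independent set of size 10, so it is a minimal dependent set.
Number of circuits = C(17,11) = 12376.

12376


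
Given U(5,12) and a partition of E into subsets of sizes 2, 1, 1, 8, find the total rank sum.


r(Ai) = min(|Ai|, 5) for each part.
Sum = min(2,5) + min(1,5) + min(1,5) + min(8,5)
    = 2 + 1 + 1 + 5
    = 9.

9


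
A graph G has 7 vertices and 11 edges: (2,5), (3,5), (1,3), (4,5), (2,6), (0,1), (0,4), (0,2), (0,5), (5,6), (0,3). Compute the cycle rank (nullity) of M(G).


Cycle rank (nullity) = |E| - r(M) = |E| - (|V| - c).
|E| = 11, |V| = 7, c = 1.
Nullity = 11 - (7 - 1) = 11 - 6 = 5.

5


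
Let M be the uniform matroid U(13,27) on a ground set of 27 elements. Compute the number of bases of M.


Bases of U(13,27) are all 13-element subsets of the 27-element ground set.
Number of bases = C(27,13).
C(27,13) = 20058300.

20058300


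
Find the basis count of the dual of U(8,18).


The dual of U(r,n) is U(n-r, n) = U(10,18).
Bases of U(10,18) are all (10)-element subsets.
|B(M*)| = C(18,10) = 43758.

43758


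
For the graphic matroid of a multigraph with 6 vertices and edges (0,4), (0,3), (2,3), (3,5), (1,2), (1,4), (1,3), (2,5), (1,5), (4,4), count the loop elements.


In a graphic matroid, a loop is a self-loop edge (u,u) with rank 0.
Examining all 10 edges for self-loops...
Self-loops found: (4,4)
Number of loops = 1.

1


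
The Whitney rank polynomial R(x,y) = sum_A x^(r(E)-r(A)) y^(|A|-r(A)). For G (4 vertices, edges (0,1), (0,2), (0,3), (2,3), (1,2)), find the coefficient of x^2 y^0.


R(x,y) = sum over A in 2^E of x^(r(E)-r(A)) * y^(|A|-r(A)).
G has 4 vertices, 5 edges. r(E) = 3.
Enumerate all 2^5 = 32 subsets.
Count subsets with r(E)-r(A)=2 and |A|-r(A)=0: 5.

5


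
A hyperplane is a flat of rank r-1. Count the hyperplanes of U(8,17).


Hyperplanes of U(8,17) are flats of rank 7.
In a uniform matroid, these are exactly the (7)-element subsets.
Count = C(17,7) = 17! / (7! * 10!) = 19448.

19448


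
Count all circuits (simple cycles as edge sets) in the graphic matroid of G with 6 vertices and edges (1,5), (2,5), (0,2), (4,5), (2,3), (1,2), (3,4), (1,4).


A circuit in a graphic matroid = edge set of a simple cycle.
G has 6 vertices and 8 edges.
Enumerating all minimal edge subsets forming cycles...
Total circuits found: 7.

7


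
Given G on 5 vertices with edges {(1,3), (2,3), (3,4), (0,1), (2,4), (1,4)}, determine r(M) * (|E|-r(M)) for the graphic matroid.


r(M) = |V| - c = 5 - 1 = 4.
nullity = |E| - r(M) = 6 - 4 = 2.
Product = 4 * 2 = 8.

8


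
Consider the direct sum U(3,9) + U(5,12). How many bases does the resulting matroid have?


Bases of a direct sum M1 + M2: |B| = |B(M1)| * |B(M2)|.
|B(U(3,9))| = C(9,3) = 84.
|B(U(5,12))| = C(12,5) = 792.
Total bases = 84 * 792 = 66528.

66528


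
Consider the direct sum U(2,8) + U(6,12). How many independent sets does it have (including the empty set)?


For a direct sum, |I(M1+M2)| = |I(M1)| * |I(M2)|.
|I(U(2,8))| = sum C(8,k) for k=0..2 = 37.
|I(U(6,12))| = sum C(12,k) for k=0..6 = 2510.
Total = 37 * 2510 = 92870.

92870


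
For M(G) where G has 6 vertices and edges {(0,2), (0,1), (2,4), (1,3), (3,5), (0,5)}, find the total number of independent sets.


An independent set in a graphic matroid is an acyclic edge subset.
G has 6 vertices and 6 edges.
Enumerate all 2^6 = 64 subsets, checking for acyclicity.
Total independent sets = 60.

60


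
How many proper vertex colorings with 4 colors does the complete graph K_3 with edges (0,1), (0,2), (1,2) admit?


P(K_3, k) = k(k-1)(k-2)...(k-2).
P(4) = (4) * (3) * (2) = 24.

24


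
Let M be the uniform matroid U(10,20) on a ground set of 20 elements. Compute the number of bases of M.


Bases of U(10,20) are all 10-element subsets of the 20-element ground set.
Number of bases = C(20,10).
C(20,10) = 20! / (10! * 10!) = 184756.

184756


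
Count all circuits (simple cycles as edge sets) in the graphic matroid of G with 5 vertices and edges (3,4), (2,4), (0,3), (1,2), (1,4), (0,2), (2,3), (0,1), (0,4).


A circuit in a graphic matroid = edge set of a simple cycle.
G has 5 vertices and 9 edges.
Enumerating all minimal edge subsets forming cycles...
Total circuits found: 22.

22


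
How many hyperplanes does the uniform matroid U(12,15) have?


Hyperplanes of U(12,15) are flats of rank 11.
In a uniform matroid, these are exactly the (11)-element subsets.
Count = (15 choose 11) = 1365.

1365


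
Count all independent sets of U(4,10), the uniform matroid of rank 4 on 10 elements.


Independent sets of U(4,10) are all subsets of size <= 4.
Count = (10 choose 0) + (10 choose 1) + (10 choose 2) + (10 choose 3) + (10 choose 4)
     = 1 + 10 + 45 + 120 + 210
     = 386.

386


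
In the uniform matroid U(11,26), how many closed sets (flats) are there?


Flats of U(11,26): every subset of size < 11 is a flat, plus E itself.
Count = (26 choose 0) + (26 choose 1) + (26 choose 2) + (26 choose 3) + (26 choose 4) + (26 choose 5) + (26 choose 6) + (26 choose 7) + (26 choose 8) + (26 choose 9) + (26 choose 10) + 1
     = 1 + 26 + 325 + 2600 + 14950 + 65780 + 230230 + 657800 + 1562275 + 3124550 + 5311735 + 1
     = 10970273.

10970273


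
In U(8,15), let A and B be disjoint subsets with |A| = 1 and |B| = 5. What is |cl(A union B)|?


|A union B| = 1 + 5 = 6 (disjoint).
In U(8,15), cl(S) = S if |S| < 8, else cl(S) = E.
Since 6 < 8, cl(A union B) = A union B.
|cl(A union B)| = 6.

6


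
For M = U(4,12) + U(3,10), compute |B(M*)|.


(M1+M2)* = M1* + M2*.
M1* = U(8,12), bases: C(12,8) = 495.
M2* = U(7,10), bases: C(10,7) = 120.
|B(M*)| = 495 * 120 = 59400.

59400


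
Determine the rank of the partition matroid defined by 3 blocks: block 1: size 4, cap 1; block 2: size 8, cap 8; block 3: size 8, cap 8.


Rank of a partition matroid = sum of min(|Si|, ci) for each block.
= min(4,1) + min(8,8) + min(8,8)
= 1 + 8 + 8
= 17.

17


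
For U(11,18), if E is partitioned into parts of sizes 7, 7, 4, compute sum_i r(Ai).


r(Ai) = min(|Ai|, 11) for each part.
Sum = min(7,11) + min(7,11) + min(4,11)
    = 7 + 7 + 4
    = 18.

18


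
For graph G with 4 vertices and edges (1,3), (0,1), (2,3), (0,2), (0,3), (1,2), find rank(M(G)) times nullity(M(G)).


r(M) = |V| - c = 4 - 1 = 3.
nullity = |E| - r(M) = 6 - 3 = 3.
Product = 3 * 3 = 9.

9


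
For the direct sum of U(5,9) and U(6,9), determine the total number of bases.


Bases of a direct sum M1 + M2: |B| = |B(M1)| * |B(M2)|.
|B(U(5,9))| = C(9,5) = 126.
|B(U(6,9))| = C(9,6) = 84.
Total bases = 126 * 84 = 10584.

10584


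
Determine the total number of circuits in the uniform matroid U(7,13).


In U(7,13), circuits are the (8)-element subsets.
Any set of 8 elements is dependent, and removing any one element gives
an independent set of size 7, so it is a minimal dependent set.
Number of circuits = C(13,8) = 1287.

1287


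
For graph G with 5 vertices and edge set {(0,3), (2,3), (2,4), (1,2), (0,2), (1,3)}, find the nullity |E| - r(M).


Cycle rank (nullity) = |E| - r(M) = |E| - (|V| - c).
|E| = 6, |V| = 5, c = 1.
Nullity = 6 - (5 - 1) = 6 - 4 = 2.

2


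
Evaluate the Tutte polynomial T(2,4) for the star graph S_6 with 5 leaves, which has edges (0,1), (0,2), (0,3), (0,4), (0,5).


A star on 6 vertices is a tree with 5 edges.
T(x,y) = x^(5) for any tree.
T(2,4) = 2^5 = 32.

32


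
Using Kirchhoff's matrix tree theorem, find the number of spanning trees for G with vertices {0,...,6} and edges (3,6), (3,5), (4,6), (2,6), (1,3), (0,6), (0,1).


By Kirchhoff's matrix tree theorem, the number of spanning trees equals
the determinant of any cofactor of the Laplacian matrix L.
G has 7 vertices and 7 edges.
Computing the (6 x 6) cofactor determinant gives 4.

4


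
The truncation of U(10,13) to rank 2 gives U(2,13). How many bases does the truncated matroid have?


Truncating U(10,13) to rank 2 gives U(2,13).
Bases of U(2,13) are all 2-element subsets of 13 elements.
Number of bases = (13 choose 2) = 78.

78


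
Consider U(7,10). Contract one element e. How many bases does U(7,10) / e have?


Contracting e from U(7,10) gives U(6,9).
Bases of U(6,9) = C(9,6) = 9! / (6! * 3!) = 84.

84


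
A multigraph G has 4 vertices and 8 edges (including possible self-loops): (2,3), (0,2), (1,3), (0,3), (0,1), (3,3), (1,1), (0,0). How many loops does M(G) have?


In a graphic matroid, a loop is a self-loop edge (u,u) with rank 0.
Examining all 8 edges for self-loops...
Self-loops found: (3,3), (1,1), (0,0)
Number of loops = 3.

3
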